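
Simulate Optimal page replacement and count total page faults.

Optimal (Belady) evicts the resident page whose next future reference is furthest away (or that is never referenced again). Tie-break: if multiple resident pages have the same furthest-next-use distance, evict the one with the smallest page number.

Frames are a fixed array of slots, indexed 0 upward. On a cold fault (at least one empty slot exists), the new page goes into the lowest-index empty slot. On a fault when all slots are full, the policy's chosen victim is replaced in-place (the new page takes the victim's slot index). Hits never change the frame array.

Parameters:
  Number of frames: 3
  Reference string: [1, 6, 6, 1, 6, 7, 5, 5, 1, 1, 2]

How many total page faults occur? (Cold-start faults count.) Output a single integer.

Answer: 5

Derivation:
Step 0: ref 1 → FAULT, frames=[1,-,-]
Step 1: ref 6 → FAULT, frames=[1,6,-]
Step 2: ref 6 → HIT, frames=[1,6,-]
Step 3: ref 1 → HIT, frames=[1,6,-]
Step 4: ref 6 → HIT, frames=[1,6,-]
Step 5: ref 7 → FAULT, frames=[1,6,7]
Step 6: ref 5 → FAULT (evict 6), frames=[1,5,7]
Step 7: ref 5 → HIT, frames=[1,5,7]
Step 8: ref 1 → HIT, frames=[1,5,7]
Step 9: ref 1 → HIT, frames=[1,5,7]
Step 10: ref 2 → FAULT (evict 1), frames=[2,5,7]
Total faults: 5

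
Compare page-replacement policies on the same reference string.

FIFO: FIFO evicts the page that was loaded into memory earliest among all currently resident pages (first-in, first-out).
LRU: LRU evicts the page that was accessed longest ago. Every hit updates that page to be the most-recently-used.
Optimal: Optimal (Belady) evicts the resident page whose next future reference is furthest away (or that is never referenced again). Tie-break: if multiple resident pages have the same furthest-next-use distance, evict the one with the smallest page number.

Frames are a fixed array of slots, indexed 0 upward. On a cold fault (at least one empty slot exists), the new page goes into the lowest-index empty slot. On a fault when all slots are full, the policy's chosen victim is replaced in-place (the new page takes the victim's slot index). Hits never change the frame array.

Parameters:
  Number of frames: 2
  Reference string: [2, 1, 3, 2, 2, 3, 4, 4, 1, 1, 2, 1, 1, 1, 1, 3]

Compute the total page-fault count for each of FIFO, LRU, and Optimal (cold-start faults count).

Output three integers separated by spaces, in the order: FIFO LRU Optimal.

Answer: 8 8 6

Derivation:
--- FIFO ---
  step 0: ref 2 -> FAULT, frames=[2,-] (faults so far: 1)
  step 1: ref 1 -> FAULT, frames=[2,1] (faults so far: 2)
  step 2: ref 3 -> FAULT, evict 2, frames=[3,1] (faults so far: 3)
  step 3: ref 2 -> FAULT, evict 1, frames=[3,2] (faults so far: 4)
  step 4: ref 2 -> HIT, frames=[3,2] (faults so far: 4)
  step 5: ref 3 -> HIT, frames=[3,2] (faults so far: 4)
  step 6: ref 4 -> FAULT, evict 3, frames=[4,2] (faults so far: 5)
  step 7: ref 4 -> HIT, frames=[4,2] (faults so far: 5)
  step 8: ref 1 -> FAULT, evict 2, frames=[4,1] (faults so far: 6)
  step 9: ref 1 -> HIT, frames=[4,1] (faults so far: 6)
  step 10: ref 2 -> FAULT, evict 4, frames=[2,1] (faults so far: 7)
  step 11: ref 1 -> HIT, frames=[2,1] (faults so far: 7)
  step 12: ref 1 -> HIT, frames=[2,1] (faults so far: 7)
  step 13: ref 1 -> HIT, frames=[2,1] (faults so far: 7)
  step 14: ref 1 -> HIT, frames=[2,1] (faults so far: 7)
  step 15: ref 3 -> FAULT, evict 1, frames=[2,3] (faults so far: 8)
  FIFO total faults: 8
--- LRU ---
  step 0: ref 2 -> FAULT, frames=[2,-] (faults so far: 1)
  step 1: ref 1 -> FAULT, frames=[2,1] (faults so far: 2)
  step 2: ref 3 -> FAULT, evict 2, frames=[3,1] (faults so far: 3)
  step 3: ref 2 -> FAULT, evict 1, frames=[3,2] (faults so far: 4)
  step 4: ref 2 -> HIT, frames=[3,2] (faults so far: 4)
  step 5: ref 3 -> HIT, frames=[3,2] (faults so far: 4)
  step 6: ref 4 -> FAULT, evict 2, frames=[3,4] (faults so far: 5)
  step 7: ref 4 -> HIT, frames=[3,4] (faults so far: 5)
  step 8: ref 1 -> FAULT, evict 3, frames=[1,4] (faults so far: 6)
  step 9: ref 1 -> HIT, frames=[1,4] (faults so far: 6)
  step 10: ref 2 -> FAULT, evict 4, frames=[1,2] (faults so far: 7)
  step 11: ref 1 -> HIT, frames=[1,2] (faults so far: 7)
  step 12: ref 1 -> HIT, frames=[1,2] (faults so far: 7)
  step 13: ref 1 -> HIT, frames=[1,2] (faults so far: 7)
  step 14: ref 1 -> HIT, frames=[1,2] (faults so far: 7)
  step 15: ref 3 -> FAULT, evict 2, frames=[1,3] (faults so far: 8)
  LRU total faults: 8
--- Optimal ---
  step 0: ref 2 -> FAULT, frames=[2,-] (faults so far: 1)
  step 1: ref 1 -> FAULT, frames=[2,1] (faults so far: 2)
  step 2: ref 3 -> FAULT, evict 1, frames=[2,3] (faults so far: 3)
  step 3: ref 2 -> HIT, frames=[2,3] (faults so far: 3)
  step 4: ref 2 -> HIT, frames=[2,3] (faults so far: 3)
  step 5: ref 3 -> HIT, frames=[2,3] (faults so far: 3)
  step 6: ref 4 -> FAULT, evict 3, frames=[2,4] (faults so far: 4)
  step 7: ref 4 -> HIT, frames=[2,4] (faults so far: 4)
  step 8: ref 1 -> FAULT, evict 4, frames=[2,1] (faults so far: 5)
  step 9: ref 1 -> HIT, frames=[2,1] (faults so far: 5)
  step 10: ref 2 -> HIT, frames=[2,1] (faults so far: 5)
  step 11: ref 1 -> HIT, frames=[2,1] (faults so far: 5)
  step 12: ref 1 -> HIT, frames=[2,1] (faults so far: 5)
  step 13: ref 1 -> HIT, frames=[2,1] (faults so far: 5)
  step 14: ref 1 -> HIT, frames=[2,1] (faults so far: 5)
  step 15: ref 3 -> FAULT, evict 1, frames=[2,3] (faults so far: 6)
  Optimal total faults: 6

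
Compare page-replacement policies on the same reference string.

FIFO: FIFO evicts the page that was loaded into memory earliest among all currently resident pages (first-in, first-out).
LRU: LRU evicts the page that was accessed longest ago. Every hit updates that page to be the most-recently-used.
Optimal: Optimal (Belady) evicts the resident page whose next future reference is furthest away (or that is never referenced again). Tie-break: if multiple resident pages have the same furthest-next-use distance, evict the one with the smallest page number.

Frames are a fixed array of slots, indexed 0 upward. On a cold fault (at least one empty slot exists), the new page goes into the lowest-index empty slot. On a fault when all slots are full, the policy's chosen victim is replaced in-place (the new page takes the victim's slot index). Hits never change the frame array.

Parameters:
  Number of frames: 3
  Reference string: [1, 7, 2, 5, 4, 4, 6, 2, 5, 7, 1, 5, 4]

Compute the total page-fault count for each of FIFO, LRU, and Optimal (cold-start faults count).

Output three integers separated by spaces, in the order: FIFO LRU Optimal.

Answer: 11 11 9

Derivation:
--- FIFO ---
  step 0: ref 1 -> FAULT, frames=[1,-,-] (faults so far: 1)
  step 1: ref 7 -> FAULT, frames=[1,7,-] (faults so far: 2)
  step 2: ref 2 -> FAULT, frames=[1,7,2] (faults so far: 3)
  step 3: ref 5 -> FAULT, evict 1, frames=[5,7,2] (faults so far: 4)
  step 4: ref 4 -> FAULT, evict 7, frames=[5,4,2] (faults so far: 5)
  step 5: ref 4 -> HIT, frames=[5,4,2] (faults so far: 5)
  step 6: ref 6 -> FAULT, evict 2, frames=[5,4,6] (faults so far: 6)
  step 7: ref 2 -> FAULT, evict 5, frames=[2,4,6] (faults so far: 7)
  step 8: ref 5 -> FAULT, evict 4, frames=[2,5,6] (faults so far: 8)
  step 9: ref 7 -> FAULT, evict 6, frames=[2,5,7] (faults so far: 9)
  step 10: ref 1 -> FAULT, evict 2, frames=[1,5,7] (faults so far: 10)
  step 11: ref 5 -> HIT, frames=[1,5,7] (faults so far: 10)
  step 12: ref 4 -> FAULT, evict 5, frames=[1,4,7] (faults so far: 11)
  FIFO total faults: 11
--- LRU ---
  step 0: ref 1 -> FAULT, frames=[1,-,-] (faults so far: 1)
  step 1: ref 7 -> FAULT, frames=[1,7,-] (faults so far: 2)
  step 2: ref 2 -> FAULT, frames=[1,7,2] (faults so far: 3)
  step 3: ref 5 -> FAULT, evict 1, frames=[5,7,2] (faults so far: 4)
  step 4: ref 4 -> FAULT, evict 7, frames=[5,4,2] (faults so far: 5)
  step 5: ref 4 -> HIT, frames=[5,4,2] (faults so far: 5)
  step 6: ref 6 -> FAULT, evict 2, frames=[5,4,6] (faults so far: 6)
  step 7: ref 2 -> FAULT, evict 5, frames=[2,4,6] (faults so far: 7)
  step 8: ref 5 -> FAULT, evict 4, frames=[2,5,6] (faults so far: 8)
  step 9: ref 7 -> FAULT, evict 6, frames=[2,5,7] (faults so far: 9)
  step 10: ref 1 -> FAULT, evict 2, frames=[1,5,7] (faults so far: 10)
  step 11: ref 5 -> HIT, frames=[1,5,7] (faults so far: 10)
  step 12: ref 4 -> FAULT, evict 7, frames=[1,5,4] (faults so far: 11)
  LRU total faults: 11
--- Optimal ---
  step 0: ref 1 -> FAULT, frames=[1,-,-] (faults so far: 1)
  step 1: ref 7 -> FAULT, frames=[1,7,-] (faults so far: 2)
  step 2: ref 2 -> FAULT, frames=[1,7,2] (faults so far: 3)
  step 3: ref 5 -> FAULT, evict 1, frames=[5,7,2] (faults so far: 4)
  step 4: ref 4 -> FAULT, evict 7, frames=[5,4,2] (faults so far: 5)
  step 5: ref 4 -> HIT, frames=[5,4,2] (faults so far: 5)
  step 6: ref 6 -> FAULT, evict 4, frames=[5,6,2] (faults so far: 6)
  step 7: ref 2 -> HIT, frames=[5,6,2] (faults so far: 6)
  step 8: ref 5 -> HIT, frames=[5,6,2] (faults so far: 6)
  step 9: ref 7 -> FAULT, evict 2, frames=[5,6,7] (faults so far: 7)
  step 10: ref 1 -> FAULT, evict 6, frames=[5,1,7] (faults so far: 8)
  step 11: ref 5 -> HIT, frames=[5,1,7] (faults so far: 8)
  step 12: ref 4 -> FAULT, evict 1, frames=[5,4,7] (faults so far: 9)
  Optimal total faults: 9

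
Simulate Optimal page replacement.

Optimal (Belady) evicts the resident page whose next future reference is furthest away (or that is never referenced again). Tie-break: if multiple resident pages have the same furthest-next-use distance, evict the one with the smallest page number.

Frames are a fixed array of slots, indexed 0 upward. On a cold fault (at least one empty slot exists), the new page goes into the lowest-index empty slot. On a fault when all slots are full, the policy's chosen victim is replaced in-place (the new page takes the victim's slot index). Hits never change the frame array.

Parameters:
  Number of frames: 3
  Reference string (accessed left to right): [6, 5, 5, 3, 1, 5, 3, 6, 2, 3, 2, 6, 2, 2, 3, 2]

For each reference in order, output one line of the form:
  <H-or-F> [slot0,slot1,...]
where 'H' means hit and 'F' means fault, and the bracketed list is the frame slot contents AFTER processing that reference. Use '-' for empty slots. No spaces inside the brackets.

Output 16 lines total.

F [6,-,-]
F [6,5,-]
H [6,5,-]
F [6,5,3]
F [1,5,3]
H [1,5,3]
H [1,5,3]
F [6,5,3]
F [6,2,3]
H [6,2,3]
H [6,2,3]
H [6,2,3]
H [6,2,3]
H [6,2,3]
H [6,2,3]
H [6,2,3]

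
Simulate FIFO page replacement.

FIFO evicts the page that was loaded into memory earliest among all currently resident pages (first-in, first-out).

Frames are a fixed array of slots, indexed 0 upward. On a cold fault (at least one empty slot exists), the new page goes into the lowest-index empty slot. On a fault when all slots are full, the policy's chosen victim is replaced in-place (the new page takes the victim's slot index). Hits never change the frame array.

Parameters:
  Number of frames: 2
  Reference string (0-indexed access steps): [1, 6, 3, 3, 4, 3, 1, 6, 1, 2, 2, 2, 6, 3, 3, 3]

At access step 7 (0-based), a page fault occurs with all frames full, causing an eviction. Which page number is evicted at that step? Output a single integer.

Answer: 4

Derivation:
Step 0: ref 1 -> FAULT, frames=[1,-]
Step 1: ref 6 -> FAULT, frames=[1,6]
Step 2: ref 3 -> FAULT, evict 1, frames=[3,6]
Step 3: ref 3 -> HIT, frames=[3,6]
Step 4: ref 4 -> FAULT, evict 6, frames=[3,4]
Step 5: ref 3 -> HIT, frames=[3,4]
Step 6: ref 1 -> FAULT, evict 3, frames=[1,4]
Step 7: ref 6 -> FAULT, evict 4, frames=[1,6]
At step 7: evicted page 4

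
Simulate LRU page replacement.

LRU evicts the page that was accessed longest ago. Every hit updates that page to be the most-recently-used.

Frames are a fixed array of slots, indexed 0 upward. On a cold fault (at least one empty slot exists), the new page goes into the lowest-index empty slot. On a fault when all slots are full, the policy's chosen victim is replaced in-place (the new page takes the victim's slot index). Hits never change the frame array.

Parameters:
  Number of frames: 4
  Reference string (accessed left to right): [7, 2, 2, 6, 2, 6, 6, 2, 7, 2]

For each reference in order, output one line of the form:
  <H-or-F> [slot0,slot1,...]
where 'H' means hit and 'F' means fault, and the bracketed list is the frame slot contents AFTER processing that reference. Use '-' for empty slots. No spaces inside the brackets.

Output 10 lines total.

F [7,-,-,-]
F [7,2,-,-]
H [7,2,-,-]
F [7,2,6,-]
H [7,2,6,-]
H [7,2,6,-]
H [7,2,6,-]
H [7,2,6,-]
H [7,2,6,-]
H [7,2,6,-]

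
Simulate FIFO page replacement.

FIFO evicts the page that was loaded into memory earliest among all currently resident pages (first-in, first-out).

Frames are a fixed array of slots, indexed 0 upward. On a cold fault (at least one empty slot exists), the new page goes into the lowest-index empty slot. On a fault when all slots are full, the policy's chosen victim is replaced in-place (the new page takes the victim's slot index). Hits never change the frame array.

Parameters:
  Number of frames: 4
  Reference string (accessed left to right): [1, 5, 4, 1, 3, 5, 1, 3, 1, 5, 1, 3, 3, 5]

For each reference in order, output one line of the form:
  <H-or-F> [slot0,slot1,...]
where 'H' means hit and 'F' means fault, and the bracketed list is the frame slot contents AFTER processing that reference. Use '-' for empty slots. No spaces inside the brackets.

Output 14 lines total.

F [1,-,-,-]
F [1,5,-,-]
F [1,5,4,-]
H [1,5,4,-]
F [1,5,4,3]
H [1,5,4,3]
H [1,5,4,3]
H [1,5,4,3]
H [1,5,4,3]
H [1,5,4,3]
H [1,5,4,3]
H [1,5,4,3]
H [1,5,4,3]
H [1,5,4,3]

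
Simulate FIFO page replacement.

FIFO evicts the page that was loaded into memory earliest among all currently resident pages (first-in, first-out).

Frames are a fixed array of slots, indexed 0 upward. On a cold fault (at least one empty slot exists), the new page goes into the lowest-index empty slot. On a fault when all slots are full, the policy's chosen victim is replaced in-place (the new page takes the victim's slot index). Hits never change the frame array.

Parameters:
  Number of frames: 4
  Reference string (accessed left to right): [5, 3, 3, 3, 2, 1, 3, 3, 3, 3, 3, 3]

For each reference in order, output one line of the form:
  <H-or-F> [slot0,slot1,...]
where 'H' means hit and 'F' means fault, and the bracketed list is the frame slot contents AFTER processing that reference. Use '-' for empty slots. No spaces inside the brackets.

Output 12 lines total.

F [5,-,-,-]
F [5,3,-,-]
H [5,3,-,-]
H [5,3,-,-]
F [5,3,2,-]
F [5,3,2,1]
H [5,3,2,1]
H [5,3,2,1]
H [5,3,2,1]
H [5,3,2,1]
H [5,3,2,1]
H [5,3,2,1]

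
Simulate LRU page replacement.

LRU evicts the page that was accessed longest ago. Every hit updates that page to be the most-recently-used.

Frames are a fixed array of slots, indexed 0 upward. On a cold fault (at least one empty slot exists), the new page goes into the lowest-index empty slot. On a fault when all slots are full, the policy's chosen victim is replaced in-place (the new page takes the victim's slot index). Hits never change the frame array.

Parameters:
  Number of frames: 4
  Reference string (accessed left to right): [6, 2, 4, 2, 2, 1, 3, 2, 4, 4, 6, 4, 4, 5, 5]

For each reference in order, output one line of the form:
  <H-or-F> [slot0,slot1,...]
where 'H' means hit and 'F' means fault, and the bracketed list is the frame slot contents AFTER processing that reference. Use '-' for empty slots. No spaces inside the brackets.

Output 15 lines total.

F [6,-,-,-]
F [6,2,-,-]
F [6,2,4,-]
H [6,2,4,-]
H [6,2,4,-]
F [6,2,4,1]
F [3,2,4,1]
H [3,2,4,1]
H [3,2,4,1]
H [3,2,4,1]
F [3,2,4,6]
H [3,2,4,6]
H [3,2,4,6]
F [5,2,4,6]
H [5,2,4,6]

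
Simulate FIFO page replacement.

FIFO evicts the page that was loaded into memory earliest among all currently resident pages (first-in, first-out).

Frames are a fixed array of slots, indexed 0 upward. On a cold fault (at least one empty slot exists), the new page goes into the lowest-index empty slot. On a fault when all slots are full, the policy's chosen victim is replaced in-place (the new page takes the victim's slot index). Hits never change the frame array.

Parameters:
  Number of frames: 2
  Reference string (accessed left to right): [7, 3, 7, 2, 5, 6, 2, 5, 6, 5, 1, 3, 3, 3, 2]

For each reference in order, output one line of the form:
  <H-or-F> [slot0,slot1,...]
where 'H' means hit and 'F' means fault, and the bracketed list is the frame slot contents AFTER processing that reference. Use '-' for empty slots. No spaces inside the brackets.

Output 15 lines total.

F [7,-]
F [7,3]
H [7,3]
F [2,3]
F [2,5]
F [6,5]
F [6,2]
F [5,2]
F [5,6]
H [5,6]
F [1,6]
F [1,3]
H [1,3]
H [1,3]
F [2,3]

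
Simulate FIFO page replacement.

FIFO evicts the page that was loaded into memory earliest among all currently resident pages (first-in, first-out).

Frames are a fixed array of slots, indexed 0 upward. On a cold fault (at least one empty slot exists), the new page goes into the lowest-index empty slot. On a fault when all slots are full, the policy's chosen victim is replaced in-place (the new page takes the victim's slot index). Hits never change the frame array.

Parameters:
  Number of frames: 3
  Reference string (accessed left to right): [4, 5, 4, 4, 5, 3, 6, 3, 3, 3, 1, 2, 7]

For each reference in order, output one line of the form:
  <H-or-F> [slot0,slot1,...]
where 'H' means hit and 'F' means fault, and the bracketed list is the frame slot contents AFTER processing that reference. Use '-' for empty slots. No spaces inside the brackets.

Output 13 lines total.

F [4,-,-]
F [4,5,-]
H [4,5,-]
H [4,5,-]
H [4,5,-]
F [4,5,3]
F [6,5,3]
H [6,5,3]
H [6,5,3]
H [6,5,3]
F [6,1,3]
F [6,1,2]
F [7,1,2]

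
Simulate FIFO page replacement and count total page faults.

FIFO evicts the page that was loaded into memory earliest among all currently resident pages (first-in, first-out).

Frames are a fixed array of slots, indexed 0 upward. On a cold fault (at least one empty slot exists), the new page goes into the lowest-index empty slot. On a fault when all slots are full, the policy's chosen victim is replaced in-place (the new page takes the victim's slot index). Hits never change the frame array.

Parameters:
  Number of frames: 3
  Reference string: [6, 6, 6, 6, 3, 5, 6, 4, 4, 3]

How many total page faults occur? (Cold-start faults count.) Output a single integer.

Step 0: ref 6 → FAULT, frames=[6,-,-]
Step 1: ref 6 → HIT, frames=[6,-,-]
Step 2: ref 6 → HIT, frames=[6,-,-]
Step 3: ref 6 → HIT, frames=[6,-,-]
Step 4: ref 3 → FAULT, frames=[6,3,-]
Step 5: ref 5 → FAULT, frames=[6,3,5]
Step 6: ref 6 → HIT, frames=[6,3,5]
Step 7: ref 4 → FAULT (evict 6), frames=[4,3,5]
Step 8: ref 4 → HIT, frames=[4,3,5]
Step 9: ref 3 → HIT, frames=[4,3,5]
Total faults: 4

Answer: 4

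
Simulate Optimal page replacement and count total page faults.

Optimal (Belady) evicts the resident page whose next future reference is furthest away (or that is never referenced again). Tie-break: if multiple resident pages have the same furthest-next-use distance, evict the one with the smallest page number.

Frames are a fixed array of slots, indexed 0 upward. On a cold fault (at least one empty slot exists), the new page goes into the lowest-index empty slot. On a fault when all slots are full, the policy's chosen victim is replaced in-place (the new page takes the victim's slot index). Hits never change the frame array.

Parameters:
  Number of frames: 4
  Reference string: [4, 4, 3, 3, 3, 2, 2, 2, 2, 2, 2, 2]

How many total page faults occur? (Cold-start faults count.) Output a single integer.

Answer: 3

Derivation:
Step 0: ref 4 → FAULT, frames=[4,-,-,-]
Step 1: ref 4 → HIT, frames=[4,-,-,-]
Step 2: ref 3 → FAULT, frames=[4,3,-,-]
Step 3: ref 3 → HIT, frames=[4,3,-,-]
Step 4: ref 3 → HIT, frames=[4,3,-,-]
Step 5: ref 2 → FAULT, frames=[4,3,2,-]
Step 6: ref 2 → HIT, frames=[4,3,2,-]
Step 7: ref 2 → HIT, frames=[4,3,2,-]
Step 8: ref 2 → HIT, frames=[4,3,2,-]
Step 9: ref 2 → HIT, frames=[4,3,2,-]
Step 10: ref 2 → HIT, frames=[4,3,2,-]
Step 11: ref 2 → HIT, frames=[4,3,2,-]
Total faults: 3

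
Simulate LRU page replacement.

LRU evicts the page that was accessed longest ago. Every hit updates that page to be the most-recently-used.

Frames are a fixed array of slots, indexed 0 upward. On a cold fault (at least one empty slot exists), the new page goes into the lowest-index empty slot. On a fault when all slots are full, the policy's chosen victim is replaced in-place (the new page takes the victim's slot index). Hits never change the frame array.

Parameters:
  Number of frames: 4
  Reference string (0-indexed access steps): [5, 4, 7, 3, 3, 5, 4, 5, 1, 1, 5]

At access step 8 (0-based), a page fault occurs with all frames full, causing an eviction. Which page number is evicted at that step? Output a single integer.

Answer: 7

Derivation:
Step 0: ref 5 -> FAULT, frames=[5,-,-,-]
Step 1: ref 4 -> FAULT, frames=[5,4,-,-]
Step 2: ref 7 -> FAULT, frames=[5,4,7,-]
Step 3: ref 3 -> FAULT, frames=[5,4,7,3]
Step 4: ref 3 -> HIT, frames=[5,4,7,3]
Step 5: ref 5 -> HIT, frames=[5,4,7,3]
Step 6: ref 4 -> HIT, frames=[5,4,7,3]
Step 7: ref 5 -> HIT, frames=[5,4,7,3]
Step 8: ref 1 -> FAULT, evict 7, frames=[5,4,1,3]
At step 8: evicted page 7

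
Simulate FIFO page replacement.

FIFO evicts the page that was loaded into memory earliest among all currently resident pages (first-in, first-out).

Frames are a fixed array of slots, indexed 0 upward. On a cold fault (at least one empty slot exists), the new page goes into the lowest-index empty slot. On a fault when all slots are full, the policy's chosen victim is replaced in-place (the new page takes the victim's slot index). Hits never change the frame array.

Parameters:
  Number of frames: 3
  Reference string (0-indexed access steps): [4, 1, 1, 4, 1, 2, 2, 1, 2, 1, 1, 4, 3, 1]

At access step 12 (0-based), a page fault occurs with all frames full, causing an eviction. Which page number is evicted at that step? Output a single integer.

Step 0: ref 4 -> FAULT, frames=[4,-,-]
Step 1: ref 1 -> FAULT, frames=[4,1,-]
Step 2: ref 1 -> HIT, frames=[4,1,-]
Step 3: ref 4 -> HIT, frames=[4,1,-]
Step 4: ref 1 -> HIT, frames=[4,1,-]
Step 5: ref 2 -> FAULT, frames=[4,1,2]
Step 6: ref 2 -> HIT, frames=[4,1,2]
Step 7: ref 1 -> HIT, frames=[4,1,2]
Step 8: ref 2 -> HIT, frames=[4,1,2]
Step 9: ref 1 -> HIT, frames=[4,1,2]
Step 10: ref 1 -> HIT, frames=[4,1,2]
Step 11: ref 4 -> HIT, frames=[4,1,2]
Step 12: ref 3 -> FAULT, evict 4, frames=[3,1,2]
At step 12: evicted page 4

Answer: 4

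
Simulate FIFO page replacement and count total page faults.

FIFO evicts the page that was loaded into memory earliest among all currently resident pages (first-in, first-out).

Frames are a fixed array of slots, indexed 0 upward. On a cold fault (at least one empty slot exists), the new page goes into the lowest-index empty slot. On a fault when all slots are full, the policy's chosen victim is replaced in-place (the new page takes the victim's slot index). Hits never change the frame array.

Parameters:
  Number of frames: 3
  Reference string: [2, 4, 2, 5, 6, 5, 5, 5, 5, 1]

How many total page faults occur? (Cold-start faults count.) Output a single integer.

Answer: 5

Derivation:
Step 0: ref 2 → FAULT, frames=[2,-,-]
Step 1: ref 4 → FAULT, frames=[2,4,-]
Step 2: ref 2 → HIT, frames=[2,4,-]
Step 3: ref 5 → FAULT, frames=[2,4,5]
Step 4: ref 6 → FAULT (evict 2), frames=[6,4,5]
Step 5: ref 5 → HIT, frames=[6,4,5]
Step 6: ref 5 → HIT, frames=[6,4,5]
Step 7: ref 5 → HIT, frames=[6,4,5]
Step 8: ref 5 → HIT, frames=[6,4,5]
Step 9: ref 1 → FAULT (evict 4), frames=[6,1,5]
Total faults: 5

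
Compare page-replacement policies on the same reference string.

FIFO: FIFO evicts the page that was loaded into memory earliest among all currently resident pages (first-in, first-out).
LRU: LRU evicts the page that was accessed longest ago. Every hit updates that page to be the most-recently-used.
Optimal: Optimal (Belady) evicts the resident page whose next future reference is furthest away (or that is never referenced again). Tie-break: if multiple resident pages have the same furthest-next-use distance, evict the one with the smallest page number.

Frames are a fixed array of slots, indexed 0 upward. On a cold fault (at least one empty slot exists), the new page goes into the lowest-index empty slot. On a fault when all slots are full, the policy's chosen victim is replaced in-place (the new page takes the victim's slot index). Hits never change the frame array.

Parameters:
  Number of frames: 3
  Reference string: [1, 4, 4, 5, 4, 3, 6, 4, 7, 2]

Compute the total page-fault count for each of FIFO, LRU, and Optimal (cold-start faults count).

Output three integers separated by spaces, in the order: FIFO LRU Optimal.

--- FIFO ---
  step 0: ref 1 -> FAULT, frames=[1,-,-] (faults so far: 1)
  step 1: ref 4 -> FAULT, frames=[1,4,-] (faults so far: 2)
  step 2: ref 4 -> HIT, frames=[1,4,-] (faults so far: 2)
  step 3: ref 5 -> FAULT, frames=[1,4,5] (faults so far: 3)
  step 4: ref 4 -> HIT, frames=[1,4,5] (faults so far: 3)
  step 5: ref 3 -> FAULT, evict 1, frames=[3,4,5] (faults so far: 4)
  step 6: ref 6 -> FAULT, evict 4, frames=[3,6,5] (faults so far: 5)
  step 7: ref 4 -> FAULT, evict 5, frames=[3,6,4] (faults so far: 6)
  step 8: ref 7 -> FAULT, evict 3, frames=[7,6,4] (faults so far: 7)
  step 9: ref 2 -> FAULT, evict 6, frames=[7,2,4] (faults so far: 8)
  FIFO total faults: 8
--- LRU ---
  step 0: ref 1 -> FAULT, frames=[1,-,-] (faults so far: 1)
  step 1: ref 4 -> FAULT, frames=[1,4,-] (faults so far: 2)
  step 2: ref 4 -> HIT, frames=[1,4,-] (faults so far: 2)
  step 3: ref 5 -> FAULT, frames=[1,4,5] (faults so far: 3)
  step 4: ref 4 -> HIT, frames=[1,4,5] (faults so far: 3)
  step 5: ref 3 -> FAULT, evict 1, frames=[3,4,5] (faults so far: 4)
  step 6: ref 6 -> FAULT, evict 5, frames=[3,4,6] (faults so far: 5)
  step 7: ref 4 -> HIT, frames=[3,4,6] (faults so far: 5)
  step 8: ref 7 -> FAULT, evict 3, frames=[7,4,6] (faults so far: 6)
  step 9: ref 2 -> FAULT, evict 6, frames=[7,4,2] (faults so far: 7)
  LRU total faults: 7
--- Optimal ---
  step 0: ref 1 -> FAULT, frames=[1,-,-] (faults so far: 1)
  step 1: ref 4 -> FAULT, frames=[1,4,-] (faults so far: 2)
  step 2: ref 4 -> HIT, frames=[1,4,-] (faults so far: 2)
  step 3: ref 5 -> FAULT, frames=[1,4,5] (faults so far: 3)
  step 4: ref 4 -> HIT, frames=[1,4,5] (faults so far: 3)
  step 5: ref 3 -> FAULT, evict 1, frames=[3,4,5] (faults so far: 4)
  step 6: ref 6 -> FAULT, evict 3, frames=[6,4,5] (faults so far: 5)
  step 7: ref 4 -> HIT, frames=[6,4,5] (faults so far: 5)
  step 8: ref 7 -> FAULT, evict 4, frames=[6,7,5] (faults so far: 6)
  step 9: ref 2 -> FAULT, evict 5, frames=[6,7,2] (faults so far: 7)
  Optimal total faults: 7

Answer: 8 7 7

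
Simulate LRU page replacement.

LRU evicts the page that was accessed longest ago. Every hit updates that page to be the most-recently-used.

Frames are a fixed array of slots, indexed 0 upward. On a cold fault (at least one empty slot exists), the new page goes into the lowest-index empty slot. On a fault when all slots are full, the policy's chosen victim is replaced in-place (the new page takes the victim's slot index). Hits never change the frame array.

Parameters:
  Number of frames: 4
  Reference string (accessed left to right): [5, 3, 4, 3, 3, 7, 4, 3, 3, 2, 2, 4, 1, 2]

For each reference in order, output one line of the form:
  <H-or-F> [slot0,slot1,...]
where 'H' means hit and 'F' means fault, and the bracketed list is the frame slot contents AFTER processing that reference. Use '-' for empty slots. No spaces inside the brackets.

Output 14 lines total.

F [5,-,-,-]
F [5,3,-,-]
F [5,3,4,-]
H [5,3,4,-]
H [5,3,4,-]
F [5,3,4,7]
H [5,3,4,7]
H [5,3,4,7]
H [5,3,4,7]
F [2,3,4,7]
H [2,3,4,7]
H [2,3,4,7]
F [2,3,4,1]
H [2,3,4,1]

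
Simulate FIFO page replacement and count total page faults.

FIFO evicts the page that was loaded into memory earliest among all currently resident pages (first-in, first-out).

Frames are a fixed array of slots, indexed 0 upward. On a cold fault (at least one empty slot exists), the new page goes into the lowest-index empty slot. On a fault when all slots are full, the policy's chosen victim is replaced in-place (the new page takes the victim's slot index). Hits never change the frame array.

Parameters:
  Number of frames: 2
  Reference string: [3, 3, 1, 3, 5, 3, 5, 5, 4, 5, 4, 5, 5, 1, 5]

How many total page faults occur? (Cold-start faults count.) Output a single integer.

Answer: 7

Derivation:
Step 0: ref 3 → FAULT, frames=[3,-]
Step 1: ref 3 → HIT, frames=[3,-]
Step 2: ref 1 → FAULT, frames=[3,1]
Step 3: ref 3 → HIT, frames=[3,1]
Step 4: ref 5 → FAULT (evict 3), frames=[5,1]
Step 5: ref 3 → FAULT (evict 1), frames=[5,3]
Step 6: ref 5 → HIT, frames=[5,3]
Step 7: ref 5 → HIT, frames=[5,3]
Step 8: ref 4 → FAULT (evict 5), frames=[4,3]
Step 9: ref 5 → FAULT (evict 3), frames=[4,5]
Step 10: ref 4 → HIT, frames=[4,5]
Step 11: ref 5 → HIT, frames=[4,5]
Step 12: ref 5 → HIT, frames=[4,5]
Step 13: ref 1 → FAULT (evict 4), frames=[1,5]
Step 14: ref 5 → HIT, frames=[1,5]
Total faults: 7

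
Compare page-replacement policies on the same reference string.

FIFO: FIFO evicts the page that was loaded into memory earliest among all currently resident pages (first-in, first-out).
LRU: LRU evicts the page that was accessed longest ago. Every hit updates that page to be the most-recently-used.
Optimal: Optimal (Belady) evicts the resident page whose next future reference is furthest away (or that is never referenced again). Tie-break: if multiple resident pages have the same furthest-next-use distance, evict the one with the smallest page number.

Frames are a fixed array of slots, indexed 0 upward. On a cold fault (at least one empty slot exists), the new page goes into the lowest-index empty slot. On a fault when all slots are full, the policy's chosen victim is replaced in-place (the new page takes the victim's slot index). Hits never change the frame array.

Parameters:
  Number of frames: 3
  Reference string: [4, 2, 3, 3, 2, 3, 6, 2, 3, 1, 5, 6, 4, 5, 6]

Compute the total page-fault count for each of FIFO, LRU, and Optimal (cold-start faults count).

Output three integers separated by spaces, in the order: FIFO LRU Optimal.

--- FIFO ---
  step 0: ref 4 -> FAULT, frames=[4,-,-] (faults so far: 1)
  step 1: ref 2 -> FAULT, frames=[4,2,-] (faults so far: 2)
  step 2: ref 3 -> FAULT, frames=[4,2,3] (faults so far: 3)
  step 3: ref 3 -> HIT, frames=[4,2,3] (faults so far: 3)
  step 4: ref 2 -> HIT, frames=[4,2,3] (faults so far: 3)
  step 5: ref 3 -> HIT, frames=[4,2,3] (faults so far: 3)
  step 6: ref 6 -> FAULT, evict 4, frames=[6,2,3] (faults so far: 4)
  step 7: ref 2 -> HIT, frames=[6,2,3] (faults so far: 4)
  step 8: ref 3 -> HIT, frames=[6,2,3] (faults so far: 4)
  step 9: ref 1 -> FAULT, evict 2, frames=[6,1,3] (faults so far: 5)
  step 10: ref 5 -> FAULT, evict 3, frames=[6,1,5] (faults so far: 6)
  step 11: ref 6 -> HIT, frames=[6,1,5] (faults so far: 6)
  step 12: ref 4 -> FAULT, evict 6, frames=[4,1,5] (faults so far: 7)
  step 13: ref 5 -> HIT, frames=[4,1,5] (faults so far: 7)
  step 14: ref 6 -> FAULT, evict 1, frames=[4,6,5] (faults so far: 8)
  FIFO total faults: 8
--- LRU ---
  step 0: ref 4 -> FAULT, frames=[4,-,-] (faults so far: 1)
  step 1: ref 2 -> FAULT, frames=[4,2,-] (faults so far: 2)
  step 2: ref 3 -> FAULT, frames=[4,2,3] (faults so far: 3)
  step 3: ref 3 -> HIT, frames=[4,2,3] (faults so far: 3)
  step 4: ref 2 -> HIT, frames=[4,2,3] (faults so far: 3)
  step 5: ref 3 -> HIT, frames=[4,2,3] (faults so far: 3)
  step 6: ref 6 -> FAULT, evict 4, frames=[6,2,3] (faults so far: 4)
  step 7: ref 2 -> HIT, frames=[6,2,3] (faults so far: 4)
  step 8: ref 3 -> HIT, frames=[6,2,3] (faults so far: 4)
  step 9: ref 1 -> FAULT, evict 6, frames=[1,2,3] (faults so far: 5)
  step 10: ref 5 -> FAULT, evict 2, frames=[1,5,3] (faults so far: 6)
  step 11: ref 6 -> FAULT, evict 3, frames=[1,5,6] (faults so far: 7)
  step 12: ref 4 -> FAULT, evict 1, frames=[4,5,6] (faults so far: 8)
  step 13: ref 5 -> HIT, frames=[4,5,6] (faults so far: 8)
  step 14: ref 6 -> HIT, frames=[4,5,6] (faults so far: 8)
  LRU total faults: 8
--- Optimal ---
  step 0: ref 4 -> FAULT, frames=[4,-,-] (faults so far: 1)
  step 1: ref 2 -> FAULT, frames=[4,2,-] (faults so far: 2)
  step 2: ref 3 -> FAULT, frames=[4,2,3] (faults so far: 3)
  step 3: ref 3 -> HIT, frames=[4,2,3] (faults so far: 3)
  step 4: ref 2 -> HIT, frames=[4,2,3] (faults so far: 3)
  step 5: ref 3 -> HIT, frames=[4,2,3] (faults so far: 3)
  step 6: ref 6 -> FAULT, evict 4, frames=[6,2,3] (faults so far: 4)
  step 7: ref 2 -> HIT, frames=[6,2,3] (faults so far: 4)
  step 8: ref 3 -> HIT, frames=[6,2,3] (faults so far: 4)
  step 9: ref 1 -> FAULT, evict 2, frames=[6,1,3] (faults so far: 5)
  step 10: ref 5 -> FAULT, evict 1, frames=[6,5,3] (faults so far: 6)
  step 11: ref 6 -> HIT, frames=[6,5,3] (faults so far: 6)
  step 12: ref 4 -> FAULT, evict 3, frames=[6,5,4] (faults so far: 7)
  step 13: ref 5 -> HIT, frames=[6,5,4] (faults so far: 7)
  step 14: ref 6 -> HIT, frames=[6,5,4] (faults so far: 7)
  Optimal total faults: 7

Answer: 8 8 7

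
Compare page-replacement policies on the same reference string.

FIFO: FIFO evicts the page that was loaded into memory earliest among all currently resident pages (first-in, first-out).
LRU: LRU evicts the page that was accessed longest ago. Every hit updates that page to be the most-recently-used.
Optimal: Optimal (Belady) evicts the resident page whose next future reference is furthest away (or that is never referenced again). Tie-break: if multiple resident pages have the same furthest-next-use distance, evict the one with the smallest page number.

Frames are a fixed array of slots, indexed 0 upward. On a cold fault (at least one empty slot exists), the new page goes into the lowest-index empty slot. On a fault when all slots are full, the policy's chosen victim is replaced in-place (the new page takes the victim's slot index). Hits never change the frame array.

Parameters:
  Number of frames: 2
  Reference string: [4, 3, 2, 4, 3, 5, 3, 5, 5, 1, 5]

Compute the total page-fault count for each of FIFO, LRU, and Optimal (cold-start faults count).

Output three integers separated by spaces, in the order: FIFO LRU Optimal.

Answer: 7 7 6

Derivation:
--- FIFO ---
  step 0: ref 4 -> FAULT, frames=[4,-] (faults so far: 1)
  step 1: ref 3 -> FAULT, frames=[4,3] (faults so far: 2)
  step 2: ref 2 -> FAULT, evict 4, frames=[2,3] (faults so far: 3)
  step 3: ref 4 -> FAULT, evict 3, frames=[2,4] (faults so far: 4)
  step 4: ref 3 -> FAULT, evict 2, frames=[3,4] (faults so far: 5)
  step 5: ref 5 -> FAULT, evict 4, frames=[3,5] (faults so far: 6)
  step 6: ref 3 -> HIT, frames=[3,5] (faults so far: 6)
  step 7: ref 5 -> HIT, frames=[3,5] (faults so far: 6)
  step 8: ref 5 -> HIT, frames=[3,5] (faults so far: 6)
  step 9: ref 1 -> FAULT, evict 3, frames=[1,5] (faults so far: 7)
  step 10: ref 5 -> HIT, frames=[1,5] (faults so far: 7)
  FIFO total faults: 7
--- LRU ---
  step 0: ref 4 -> FAULT, frames=[4,-] (faults so far: 1)
  step 1: ref 3 -> FAULT, frames=[4,3] (faults so far: 2)
  step 2: ref 2 -> FAULT, evict 4, frames=[2,3] (faults so far: 3)
  step 3: ref 4 -> FAULT, evict 3, frames=[2,4] (faults so far: 4)
  step 4: ref 3 -> FAULT, evict 2, frames=[3,4] (faults so far: 5)
  step 5: ref 5 -> FAULT, evict 4, frames=[3,5] (faults so far: 6)
  step 6: ref 3 -> HIT, frames=[3,5] (faults so far: 6)
  step 7: ref 5 -> HIT, frames=[3,5] (faults so far: 6)
  step 8: ref 5 -> HIT, frames=[3,5] (faults so far: 6)
  step 9: ref 1 -> FAULT, evict 3, frames=[1,5] (faults so far: 7)
  step 10: ref 5 -> HIT, frames=[1,5] (faults so far: 7)
  LRU total faults: 7
--- Optimal ---
  step 0: ref 4 -> FAULT, frames=[4,-] (faults so far: 1)
  step 1: ref 3 -> FAULT, frames=[4,3] (faults so far: 2)
  step 2: ref 2 -> FAULT, evict 3, frames=[4,2] (faults so far: 3)
  step 3: ref 4 -> HIT, frames=[4,2] (faults so far: 3)
  step 4: ref 3 -> FAULT, evict 2, frames=[4,3] (faults so far: 4)
  step 5: ref 5 -> FAULT, evict 4, frames=[5,3] (faults so far: 5)
  step 6: ref 3 -> HIT, frames=[5,3] (faults so far: 5)
  step 7: ref 5 -> HIT, frames=[5,3] (faults so far: 5)
  step 8: ref 5 -> HIT, frames=[5,3] (faults so far: 5)
  step 9: ref 1 -> FAULT, evict 3, frames=[5,1] (faults so far: 6)
  step 10: ref 5 -> HIT, frames=[5,1] (faults so far: 6)
  Optimal total faults: 6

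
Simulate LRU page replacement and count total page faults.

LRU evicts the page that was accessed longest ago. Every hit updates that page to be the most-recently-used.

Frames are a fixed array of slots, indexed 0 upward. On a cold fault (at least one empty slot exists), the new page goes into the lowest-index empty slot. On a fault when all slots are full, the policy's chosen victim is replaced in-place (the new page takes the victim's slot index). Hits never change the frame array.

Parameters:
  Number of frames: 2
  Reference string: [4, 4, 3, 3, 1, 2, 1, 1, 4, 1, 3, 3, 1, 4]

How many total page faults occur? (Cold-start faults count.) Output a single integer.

Step 0: ref 4 → FAULT, frames=[4,-]
Step 1: ref 4 → HIT, frames=[4,-]
Step 2: ref 3 → FAULT, frames=[4,3]
Step 3: ref 3 → HIT, frames=[4,3]
Step 4: ref 1 → FAULT (evict 4), frames=[1,3]
Step 5: ref 2 → FAULT (evict 3), frames=[1,2]
Step 6: ref 1 → HIT, frames=[1,2]
Step 7: ref 1 → HIT, frames=[1,2]
Step 8: ref 4 → FAULT (evict 2), frames=[1,4]
Step 9: ref 1 → HIT, frames=[1,4]
Step 10: ref 3 → FAULT (evict 4), frames=[1,3]
Step 11: ref 3 → HIT, frames=[1,3]
Step 12: ref 1 → HIT, frames=[1,3]
Step 13: ref 4 → FAULT (evict 3), frames=[1,4]
Total faults: 7

Answer: 7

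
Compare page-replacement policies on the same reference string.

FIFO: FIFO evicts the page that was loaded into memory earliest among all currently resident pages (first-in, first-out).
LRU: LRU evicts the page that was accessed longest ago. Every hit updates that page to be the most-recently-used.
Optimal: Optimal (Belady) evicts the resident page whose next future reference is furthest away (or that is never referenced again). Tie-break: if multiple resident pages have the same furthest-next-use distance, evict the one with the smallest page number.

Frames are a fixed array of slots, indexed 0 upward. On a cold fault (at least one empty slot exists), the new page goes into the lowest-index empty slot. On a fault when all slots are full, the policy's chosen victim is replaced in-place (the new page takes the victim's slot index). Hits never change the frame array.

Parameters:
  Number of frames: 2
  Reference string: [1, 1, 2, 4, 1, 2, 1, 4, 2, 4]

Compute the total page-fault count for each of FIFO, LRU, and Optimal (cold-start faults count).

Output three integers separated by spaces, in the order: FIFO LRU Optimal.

Answer: 6 7 5

Derivation:
--- FIFO ---
  step 0: ref 1 -> FAULT, frames=[1,-] (faults so far: 1)
  step 1: ref 1 -> HIT, frames=[1,-] (faults so far: 1)
  step 2: ref 2 -> FAULT, frames=[1,2] (faults so far: 2)
  step 3: ref 4 -> FAULT, evict 1, frames=[4,2] (faults so far: 3)
  step 4: ref 1 -> FAULT, evict 2, frames=[4,1] (faults so far: 4)
  step 5: ref 2 -> FAULT, evict 4, frames=[2,1] (faults so far: 5)
  step 6: ref 1 -> HIT, frames=[2,1] (faults so far: 5)
  step 7: ref 4 -> FAULT, evict 1, frames=[2,4] (faults so far: 6)
  step 8: ref 2 -> HIT, frames=[2,4] (faults so far: 6)
  step 9: ref 4 -> HIT, frames=[2,4] (faults so far: 6)
  FIFO total faults: 6
--- LRU ---
  step 0: ref 1 -> FAULT, frames=[1,-] (faults so far: 1)
  step 1: ref 1 -> HIT, frames=[1,-] (faults so far: 1)
  step 2: ref 2 -> FAULT, frames=[1,2] (faults so far: 2)
  step 3: ref 4 -> FAULT, evict 1, frames=[4,2] (faults so far: 3)
  step 4: ref 1 -> FAULT, evict 2, frames=[4,1] (faults so far: 4)
  step 5: ref 2 -> FAULT, evict 4, frames=[2,1] (faults so far: 5)
  step 6: ref 1 -> HIT, frames=[2,1] (faults so far: 5)
  step 7: ref 4 -> FAULT, evict 2, frames=[4,1] (faults so far: 6)
  step 8: ref 2 -> FAULT, evict 1, frames=[4,2] (faults so far: 7)
  step 9: ref 4 -> HIT, frames=[4,2] (faults so far: 7)
  LRU total faults: 7
--- Optimal ---
  step 0: ref 1 -> FAULT, frames=[1,-] (faults so far: 1)
  step 1: ref 1 -> HIT, frames=[1,-] (faults so far: 1)
  step 2: ref 2 -> FAULT, frames=[1,2] (faults so far: 2)
  step 3: ref 4 -> FAULT, evict 2, frames=[1,4] (faults so far: 3)
  step 4: ref 1 -> HIT, frames=[1,4] (faults so far: 3)
  step 5: ref 2 -> FAULT, evict 4, frames=[1,2] (faults so far: 4)
  step 6: ref 1 -> HIT, frames=[1,2] (faults so far: 4)
  step 7: ref 4 -> FAULT, evict 1, frames=[4,2] (faults so far: 5)
  step 8: ref 2 -> HIT, frames=[4,2] (faults so far: 5)
  step 9: ref 4 -> HIT, frames=[4,2] (faults so far: 5)
  Optimal total faults: 5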